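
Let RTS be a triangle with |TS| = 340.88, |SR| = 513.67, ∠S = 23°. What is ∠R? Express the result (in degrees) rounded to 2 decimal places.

By the law of cosines, |RT|² = |TS|² + |SR|² − 2·|TS|·|SR|·cos S = 57696, so |RT| ≈ 240.2.
Law of cosines again: cos R = (|SR|² + |RT|² − |TS|²)/(2·|SR|·|RT|) ≈ 0.83218, so ∠R ≈ 33.68°.

33.68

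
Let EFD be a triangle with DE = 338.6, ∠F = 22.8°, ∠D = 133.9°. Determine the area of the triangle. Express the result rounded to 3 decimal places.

42161.493

The third angle is ∠E = 180° − ∠F − ∠D = 23.30°.
Law of sines: FD = DE·sin E/sin F ≈ 345.62.
Law of sines: EF = DE·sin D/sin F ≈ 629.6.
Area = ½·DE·FD·sin D ≈ 42161.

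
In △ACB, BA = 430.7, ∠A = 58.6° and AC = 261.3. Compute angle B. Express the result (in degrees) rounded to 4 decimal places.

By the law of cosines, CB² = BA² + AC² − 2·BA·AC·cos A = 1.3651e+05, so CB ≈ 369.47.
Law of cosines again: cos B = (CB² + BA² − AC²)/(2·CB·BA) ≈ 0.79725, so ∠B ≈ 37.13°.

37.1320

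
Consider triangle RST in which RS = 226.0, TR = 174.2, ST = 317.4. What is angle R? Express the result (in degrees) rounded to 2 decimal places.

By the law of cosines, cos R = (TR² + RS² − ST²) / (2·TR·RS) ≈ -0.24538, so ∠R ≈ 104.20°.

∠R ≈ 104.20°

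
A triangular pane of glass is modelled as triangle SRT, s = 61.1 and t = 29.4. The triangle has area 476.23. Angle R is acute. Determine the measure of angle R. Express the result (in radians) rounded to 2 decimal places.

0.56

From area = ½·t·s·sin R, we get sin R = 2·area/(t·s) ≈ 0.53022.
Taking the acute solution, ∠R ≈ 0.5589 rad.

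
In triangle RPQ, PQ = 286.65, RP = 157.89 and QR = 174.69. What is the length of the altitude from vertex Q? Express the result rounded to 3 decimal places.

152.825

Semiperimeter s = (286.65 + 174.69 + 157.89)/2 = 309.62.
Heron's formula: area = √(309.62·22.965·134.93·151.73) ≈ 12065.
The altitude from Q has length 2·area/RP ≈ 152.82.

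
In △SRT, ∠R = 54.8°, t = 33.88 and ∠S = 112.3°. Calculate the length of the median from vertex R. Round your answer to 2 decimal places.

The third angle is ∠T = 180° − ∠S − ∠R = 12.90°.
Law of sines: s = t·sin S/sin T ≈ 140.41.
Law of sines: r = t·sin R/sin T ≈ 124.01.
Median from R: ½√(2·t² + 2·s² − r²) ≈ 81.158.

m_R ≈ 81.16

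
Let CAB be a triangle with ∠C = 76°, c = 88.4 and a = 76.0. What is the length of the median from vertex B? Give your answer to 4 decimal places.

m_B ≈ 75.2891

Law of sines: sin A = a·sin C/c ≈ 0.83419.
Since c ≥ a, only the acute value applies: ∠A ≈ 56.53°.
Then ∠B = 180° − ∠C − ∠A ≈ 47.47°.
Law of sines gives b = c·sin B/sin C ≈ 67.137.
Median from B: ½√(2·c² + 2·a² − b²) ≈ 75.289.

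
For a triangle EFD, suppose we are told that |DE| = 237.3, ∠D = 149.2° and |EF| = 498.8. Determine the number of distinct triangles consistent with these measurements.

|DE|·sin D = 237.3·sin(149.2°) ≈ 121.5.
Since ∠D is not acute, a triangle exists only if |EF| > |DE|; here |EF| > |DE|, so there is exactly one triangle.

1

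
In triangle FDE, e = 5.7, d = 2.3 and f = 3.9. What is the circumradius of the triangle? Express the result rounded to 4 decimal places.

3.8314

By the law of cosines, cos F = (d² + e² − f²) / (2·d·e) ≈ 0.86079, so ∠F ≈ 30.59°.
Circumradius = f/(2 sin F) ≈ 3.8314.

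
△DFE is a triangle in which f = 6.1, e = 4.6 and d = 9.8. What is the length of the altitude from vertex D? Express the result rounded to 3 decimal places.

Semiperimeter s = (9.8 + 6.1 + 4.6)/2 = 10.25.
Heron's formula: area = √(10.25·0.45·4.15·5.65) ≈ 10.4.
The altitude from D has length 2·area/d ≈ 2.1224.

2.122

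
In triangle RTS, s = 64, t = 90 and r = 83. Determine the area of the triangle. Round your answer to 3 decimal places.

Semiperimeter p = (83 + 90 + 64)/2 = 118.5.
Heron's formula: area = √(118.5·35.5·28.5·54.5) ≈ 2556.2.

area ≈ 2556.195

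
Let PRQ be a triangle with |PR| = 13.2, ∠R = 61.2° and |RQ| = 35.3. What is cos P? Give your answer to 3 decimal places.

cos P ≈ -0.122

By the law of cosines, |QP|² = |PR|² + |RQ|² − 2·|PR|·|RQ|·cos R = 971.37, so |QP| ≈ 31.167.
Law of cosines again: cos P = (|QP|² + |PR|² − |RQ|²)/(2·|QP|·|PR|) ≈ -0.12211, so ∠P ≈ 97.01°.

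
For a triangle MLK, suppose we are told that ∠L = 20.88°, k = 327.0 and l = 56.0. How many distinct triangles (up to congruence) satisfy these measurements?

k·sin L = 327.0·sin(20.88°) ≈ 116.5.
Since l = 56.0 < 116.5 = k sin L, no triangle exists.

0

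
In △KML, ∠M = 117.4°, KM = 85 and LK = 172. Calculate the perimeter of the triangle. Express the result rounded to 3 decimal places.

Law of sines: sin L = KM·sin M/LK ≈ 0.43875.
Since LK ≥ KM, only the acute value applies: ∠L ≈ 26.02°.
Then ∠K = 180° − ∠M − ∠L ≈ 36.58°.
Law of sines gives ML = LK·sin K/sin M ≈ 115.44.
Semiperimeter s = (115.44+172+85)/2 = 186.22.
Perimeter = 115.44 + 172 + 85 = 372.44.

372.444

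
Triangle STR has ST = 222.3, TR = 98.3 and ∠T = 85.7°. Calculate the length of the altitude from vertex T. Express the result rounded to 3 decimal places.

h_T ≈ 92.244

By the law of cosines, RS² = ST² + TR² − 2·ST·TR·cos T = 55803, so RS ≈ 236.23.
Area = ½·ST·TR·sin T ≈ 10895.
The altitude from T has length 2·area/RS ≈ 92.244.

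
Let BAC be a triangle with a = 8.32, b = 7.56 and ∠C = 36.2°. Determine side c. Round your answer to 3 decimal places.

By the law of cosines, c² = b² + a² − 2·b·a·cos C = 24.862, so c ≈ 4.9861.

4.986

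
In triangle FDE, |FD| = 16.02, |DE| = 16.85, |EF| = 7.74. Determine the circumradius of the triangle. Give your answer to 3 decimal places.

R ≈ 8.499

By the law of cosines, cos F = (|EF|² + |FD|² − |DE|²) / (2·|EF|·|FD|) ≈ 0.13156, so ∠F ≈ 1.4389 rad.
Circumradius = |DE|/(2 sin F) ≈ 8.4989.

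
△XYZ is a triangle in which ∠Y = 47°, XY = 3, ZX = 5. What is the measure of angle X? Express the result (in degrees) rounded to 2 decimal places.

Law of sines: sin Z = XY·sin Y/ZX ≈ 0.43881.
Since ZX ≥ XY, only the acute value applies: ∠Z ≈ 26.03°.
Then ∠X = 180° − ∠Y − ∠Z ≈ 106.97°.

∠X ≈ 106.97°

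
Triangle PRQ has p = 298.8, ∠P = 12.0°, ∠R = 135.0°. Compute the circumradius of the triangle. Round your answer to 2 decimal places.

718.57

The third angle is ∠Q = 180° − ∠P − ∠R = 33.00°.
Law of sines: r = p·sin R/sin P ≈ 1016.2.
Law of sines: q = p·sin Q/sin P ≈ 782.73.
Circumradius = p/(2 sin P) ≈ 718.57.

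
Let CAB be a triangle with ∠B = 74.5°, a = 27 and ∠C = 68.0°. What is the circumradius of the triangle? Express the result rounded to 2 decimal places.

The third angle is ∠A = 180° − ∠B − ∠C = 37.50°.
Law of sines: c = a·sin C/sin A ≈ 41.123.
Law of sines: b = a·sin B/sin A ≈ 42.739.
Circumradius = a/(2 sin A) ≈ 22.176.

R ≈ 22.18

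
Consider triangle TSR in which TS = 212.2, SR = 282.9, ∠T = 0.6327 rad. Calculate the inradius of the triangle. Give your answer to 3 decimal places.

Law of sines: sin R = TS·sin T/SR ≈ 0.44355.
Since SR ≥ TS, only the acute value applies: ∠R ≈ 0.4596 rad.
Then ∠S = π − ∠T − ∠R ≈ 2.0493 rad.
Law of sines gives RT = SR·sin S/sin T ≈ 424.67.
Area = ½·SR·TS·sin S ≈ 26644.
Semiperimeter s = (282.9+424.67+212.2)/2 = 459.89.
Inradius = area/s = 26644/459.89 ≈ 57.936.

57.936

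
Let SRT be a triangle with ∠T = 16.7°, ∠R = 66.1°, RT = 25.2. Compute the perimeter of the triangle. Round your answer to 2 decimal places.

perimeter ≈ 55.72

The third angle is ∠S = 180° − ∠R − ∠T = 97.20°.
Law of sines: TS = RT·sin R/sin S ≈ 23.222.
Law of sines: SR = RT·sin T/sin S ≈ 7.299.
Semiperimeter s = (25.2+23.222+7.299)/2 = 27.861.
Perimeter = 25.2 + 23.222 + 7.299 = 55.721.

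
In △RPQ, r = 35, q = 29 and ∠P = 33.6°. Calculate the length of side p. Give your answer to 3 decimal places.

By the law of cosines, p² = q² + r² − 2·q·r·cos P = 375.17, so p ≈ 19.369.

19.369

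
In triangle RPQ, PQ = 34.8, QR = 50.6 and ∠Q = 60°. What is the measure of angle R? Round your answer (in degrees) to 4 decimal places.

By the law of cosines, RP² = PQ² + QR² − 2·PQ·QR·cos Q = 2010.5, so RP ≈ 44.839.
Law of cosines again: cos R = (QR² + RP² − PQ²)/(2·QR·RP) ≈ 0.74043, so ∠R ≈ 42.23°.

42.2320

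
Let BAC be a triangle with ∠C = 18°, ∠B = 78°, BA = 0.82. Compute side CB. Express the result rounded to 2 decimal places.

The third angle is ∠A = 180° − ∠C − ∠B = 84.00°.
Law of sines: CB = BA·sin A/sin C ≈ 2.639.

2.64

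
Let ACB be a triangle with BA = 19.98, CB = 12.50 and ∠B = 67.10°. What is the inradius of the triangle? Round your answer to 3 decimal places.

4.469

By the law of cosines, AC² = CB² + BA² − 2·CB·BA·cos B = 361.08, so AC ≈ 19.002.
Area = ½·CB·BA·sin B ≈ 115.03.
Semiperimeter s = (12.5+19.98+19.002)/2 = 25.741.
Inradius = area/s = 115.03/25.741 ≈ 4.4688.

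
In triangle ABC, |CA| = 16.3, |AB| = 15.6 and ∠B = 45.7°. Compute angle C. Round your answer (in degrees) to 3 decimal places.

Law of sines: sin C = |AB|·sin B/|CA| ≈ 0.68496.
Since |CA| ≥ |AB|, only the acute value applies: ∠C ≈ 43.23°.
Then ∠A = 180° − ∠B − ∠C ≈ 91.07°.

∠C ≈ 43.232°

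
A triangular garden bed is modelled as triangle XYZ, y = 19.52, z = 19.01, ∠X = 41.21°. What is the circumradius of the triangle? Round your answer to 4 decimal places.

R ≈ 10.2972

By the law of cosines, x² = y² + z² − 2·y·z·cos X = 184.09, so x ≈ 13.568.
Area = ½·y·z·sin X ≈ 122.24.
Circumradius = x/(2 sin X) ≈ 10.297.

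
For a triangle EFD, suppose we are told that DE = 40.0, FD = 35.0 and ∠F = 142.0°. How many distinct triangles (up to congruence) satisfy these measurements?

1

FD·sin F = 35.0·sin(142.0°) ≈ 21.55.
Since ∠F is not acute, a triangle exists only if DE > FD; here DE > FD, so there is exactly one triangle.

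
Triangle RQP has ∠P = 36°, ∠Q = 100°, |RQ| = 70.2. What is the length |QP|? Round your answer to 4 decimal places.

The third angle is ∠R = 180° − ∠Q − ∠P = 44.00°.
Law of sines: |QP| = |RQ|·sin R/sin P ≈ 82.964.

82.9640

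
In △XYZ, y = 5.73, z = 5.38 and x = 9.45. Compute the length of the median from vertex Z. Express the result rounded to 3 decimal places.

7.337

Median from Z: ½√(2·x² + 2·y² − z²) ≈ 7.337.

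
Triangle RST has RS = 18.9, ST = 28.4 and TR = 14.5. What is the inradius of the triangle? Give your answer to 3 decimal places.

r ≈ 3.990

Semiperimeter s = (28.4 + 14.5 + 18.9)/2 = 30.9.
Heron's formula: area = √(30.9·2.5·16.4·12) ≈ 123.3.
Inradius = area/s = 123.3/30.9 ≈ 3.9903.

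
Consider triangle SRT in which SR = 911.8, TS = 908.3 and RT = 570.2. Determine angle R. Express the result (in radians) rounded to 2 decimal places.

1.25

By the law of cosines, cos R = (SR² + RT² − TS²) / (2·SR·RT) ≈ 0.31880, so ∠R ≈ 1.246 rad.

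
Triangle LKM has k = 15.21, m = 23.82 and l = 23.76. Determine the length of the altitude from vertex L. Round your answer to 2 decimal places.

Semiperimeter s = (23.76 + 15.21 + 23.82)/2 = 31.395.
Heron's formula: area = √(31.395·7.635·16.185·7.575) ≈ 171.43.
The altitude from L has length 2·area/l ≈ 14.43.

h_L ≈ 14.43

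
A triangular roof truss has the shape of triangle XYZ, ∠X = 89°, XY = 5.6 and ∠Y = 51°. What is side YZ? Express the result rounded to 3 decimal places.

8.711

The third angle is ∠Z = 180° − ∠X − ∠Y = 40.00°.
Law of sines: YZ = XY·sin X/sin Z ≈ 8.7107.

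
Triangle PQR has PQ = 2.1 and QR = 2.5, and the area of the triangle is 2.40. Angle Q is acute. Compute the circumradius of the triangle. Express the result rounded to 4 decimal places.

1.3842

From area = ½·PQ·QR·sin Q, we get sin Q = 2·area/(PQ·QR) ≈ 0.91429.
Taking the acute solution, ∠Q ≈ 66.10°.
Law of cosines then gives RP ≈ 2.5312.
Circumradius = RP/(2 sin Q) ≈ 1.3842.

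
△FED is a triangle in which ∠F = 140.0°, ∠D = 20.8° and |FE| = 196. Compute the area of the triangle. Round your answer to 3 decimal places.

11434.319

The third angle is ∠E = 180° − ∠D − ∠F = 19.20°.
Law of sines: |ED| = |FE|·sin F/sin D ≈ 354.78.
Law of sines: |DF| = |FE|·sin E/sin D ≈ 181.52.
Area = ½·|FE|·|ED|·sin E ≈ 11434.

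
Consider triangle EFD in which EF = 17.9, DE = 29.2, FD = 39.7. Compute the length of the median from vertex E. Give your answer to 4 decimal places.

Median from E: ½√(2·DE² + 2·EF² − FD²) ≈ 13.875.

13.8745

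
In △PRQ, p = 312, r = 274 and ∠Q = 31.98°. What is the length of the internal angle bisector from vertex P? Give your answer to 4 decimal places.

149.9860

By the law of cosines, q² = p² + r² − 2·p·r·cos Q = 27393, so q ≈ 165.51.
Law of cosines again: cos P = (r² + q² − p²)/(2·r·q) ≈ 0.05650, so ∠P ≈ 86.76°.
The bisector from P has length 2·r·q·cos(∠P/2)/(r+q) ≈ 149.99.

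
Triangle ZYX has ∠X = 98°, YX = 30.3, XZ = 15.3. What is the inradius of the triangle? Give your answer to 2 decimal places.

By the law of cosines, ZY² = YX² + XZ² − 2·YX·XZ·cos X = 1281.2, so ZY ≈ 35.794.
Area = ½·YX·XZ·sin X ≈ 229.54.
Semiperimeter s = (30.3+15.3+35.794)/2 = 40.697.
Inradius = area/s = 229.54/40.697 ≈ 5.6402.

5.64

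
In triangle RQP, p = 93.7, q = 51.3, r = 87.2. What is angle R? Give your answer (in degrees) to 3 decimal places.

66.668

By the law of cosines, cos R = (q² + p² − r²) / (2·q·p) ≈ 0.39606, so ∠R ≈ 66.67°.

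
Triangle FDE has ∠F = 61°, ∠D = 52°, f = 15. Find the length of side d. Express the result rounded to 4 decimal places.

The third angle is ∠E = 180° − ∠F − ∠D = 67.00°.
Law of sines: d = f·sin D/sin F ≈ 13.515.

13.5146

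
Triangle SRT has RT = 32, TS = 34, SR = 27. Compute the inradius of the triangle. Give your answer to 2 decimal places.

8.72

Semiperimeter s = (32 + 34 + 27)/2 = 46.5.
Heron's formula: area = √(46.5·14.5·12.5·19.5) ≈ 405.4.
Inradius = area/s = 405.4/46.5 ≈ 8.7183.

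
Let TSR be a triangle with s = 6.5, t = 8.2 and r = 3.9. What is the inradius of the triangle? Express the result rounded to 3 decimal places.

1.337

Semiperimeter p = (8.2 + 6.5 + 3.9)/2 = 9.3.
Heron's formula: area = √(9.3·1.1·2.8·5.4) ≈ 12.437.
Inradius = area/p = 12.437/9.3 ≈ 1.3373.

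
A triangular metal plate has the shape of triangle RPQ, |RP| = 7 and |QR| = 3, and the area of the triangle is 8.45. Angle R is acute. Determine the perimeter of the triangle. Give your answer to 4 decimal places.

15.7506

From area = ½·|QR|·|RP|·sin R, we get sin R = 2·area/(|QR|·|RP|) ≈ 0.80476.
Taking the acute solution, ∠R ≈ 53.59°.
Law of cosines then gives |PQ| ≈ 5.7506.
Perimeter = 5.7506 + 3 + 7 = 15.751.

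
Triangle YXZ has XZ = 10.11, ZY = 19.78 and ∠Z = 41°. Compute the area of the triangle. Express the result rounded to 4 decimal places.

area ≈ 65.5980

Area = ½·XZ·ZY·sin Z ≈ 65.598.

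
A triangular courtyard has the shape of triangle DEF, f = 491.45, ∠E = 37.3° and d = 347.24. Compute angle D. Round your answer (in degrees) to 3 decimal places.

44.353

By the law of cosines, e² = f² + d² − 2·f·d·cos E = 90602, so e ≈ 301.
Law of cosines again: cos D = (e² + f² − d²)/(2·e·f) ≈ 0.71505, so ∠D ≈ 44.35°.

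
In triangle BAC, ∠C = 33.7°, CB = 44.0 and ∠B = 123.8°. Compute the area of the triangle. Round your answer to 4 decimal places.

area ≈ 1166.2720

The third angle is ∠A = 180° − ∠C − ∠B = 22.50°.
Law of sines: AC = CB·sin B/sin A ≈ 95.545.
Law of sines: BA = CB·sin C/sin A ≈ 63.795.
Area = ½·CB·AC·sin C ≈ 1166.3.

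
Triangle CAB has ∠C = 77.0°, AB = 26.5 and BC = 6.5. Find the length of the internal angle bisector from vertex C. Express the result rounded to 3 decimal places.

t_C ≈ 8.211

Law of sines: sin A = BC·sin C/AB ≈ 0.23900.
Since AB ≥ BC, only the acute value applies: ∠A ≈ 13.83°.
Then ∠B = 180° − ∠C − ∠A ≈ 89.17°.
Law of sines gives CA = AB·sin B/sin C ≈ 27.194.
The bisector from C has length 2·BC·CA·cos(∠C/2)/(BC+CA) ≈ 8.2112.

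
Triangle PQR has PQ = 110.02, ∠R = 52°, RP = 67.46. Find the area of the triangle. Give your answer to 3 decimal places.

3664.197

Law of sines: sin Q = RP·sin R/PQ ≈ 0.48318.
Since PQ ≥ RP, only the acute value applies: ∠Q ≈ 28.89°.
Then ∠P = 180° − ∠R − ∠Q ≈ 99.11°.
Law of sines gives QR = PQ·sin P/sin R ≈ 137.86.
Area = ½·PQ·RP·sin P ≈ 3664.2.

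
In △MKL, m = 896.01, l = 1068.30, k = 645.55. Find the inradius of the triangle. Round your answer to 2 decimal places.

Semiperimeter s = (896.01 + 645.55 + 1068.3)/2 = 1304.9.
Heron's formula: area = √(1304.9·408.92·659.38·236.63) ≈ 2.8855e+05.
Inradius = area/s = 2.8855e+05/1304.9 ≈ 221.12.

221.12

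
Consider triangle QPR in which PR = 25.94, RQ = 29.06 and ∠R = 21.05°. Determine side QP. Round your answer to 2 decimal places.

10.50

By the law of cosines, QP² = PR² + RQ² − 2·PR·RQ·cos R = 110.34, so QP ≈ 10.504.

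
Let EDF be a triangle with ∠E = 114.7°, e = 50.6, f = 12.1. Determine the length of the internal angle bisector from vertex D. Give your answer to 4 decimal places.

Law of sines: sin F = f·sin E/e ≈ 0.21725.
Since e ≥ f, only the acute value applies: ∠F ≈ 12.55°.
Then ∠D = 180° − ∠E − ∠F ≈ 52.75°.
Law of sines gives d = e·sin D/sin E ≈ 44.335.
The bisector from D has length 2·f·e·cos(∠D/2)/(f+e) ≈ 17.497.

t_D ≈ 17.4967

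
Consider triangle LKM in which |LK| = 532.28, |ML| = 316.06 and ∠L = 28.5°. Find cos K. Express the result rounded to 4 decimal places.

cos K ≈ 0.8603

By the law of cosines, |KM|² = |ML|² + |LK|² − 2·|ML|·|LK|·cos L = 87525, so |KM| ≈ 295.85.
Law of cosines again: cos K = (|LK|² + |KM|² − |ML|²)/(2·|LK|·|KM|) ≈ 0.86032, so ∠K ≈ 30.65°.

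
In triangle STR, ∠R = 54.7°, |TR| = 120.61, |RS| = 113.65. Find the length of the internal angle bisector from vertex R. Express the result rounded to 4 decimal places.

By the law of cosines, |ST|² = |TR|² + |RS|² − 2·|TR|·|RS|·cos R = 11621, so |ST| ≈ 107.8.
The bisector from R has length 2·|TR|·|RS|·cos(∠R/2)/(|TR|+|RS|) ≈ 103.94.

t_R ≈ 103.9450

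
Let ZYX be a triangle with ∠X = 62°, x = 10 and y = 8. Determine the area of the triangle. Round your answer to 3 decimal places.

38.265

Law of sines: sin Y = y·sin X/x ≈ 0.70636.
Since x ≥ y, only the acute value applies: ∠Y ≈ 44.94°.
Then ∠Z = 180° − ∠X − ∠Y ≈ 73.06°.
Law of sines gives z = x·sin Z/sin X ≈ 10.834.
Area = ½·x·y·sin Z ≈ 38.265.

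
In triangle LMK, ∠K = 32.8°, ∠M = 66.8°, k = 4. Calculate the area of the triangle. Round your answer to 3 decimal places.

area ≈ 13.384

The third angle is ∠L = 180° − ∠M − ∠K = 80.40°.
Law of sines: l = k·sin L/sin K ≈ 7.2806.
Law of sines: m = k·sin M/sin K ≈ 6.7869.
Area = ½·k·l·sin M ≈ 13.384.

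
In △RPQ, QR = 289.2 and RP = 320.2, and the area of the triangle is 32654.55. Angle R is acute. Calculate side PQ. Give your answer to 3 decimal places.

234.235

From area = ½·QR·RP·sin R, we get sin R = 2·area/(QR·RP) ≈ 0.70527.
Taking the acute solution, ∠R ≈ 44.85°.
Law of cosines then gives PQ ≈ 234.24.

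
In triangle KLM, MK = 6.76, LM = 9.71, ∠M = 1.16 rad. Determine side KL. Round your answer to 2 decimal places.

9.36

By the law of cosines, KL² = LM² + MK² − 2·LM·MK·cos M = 87.557, so KL ≈ 9.3572.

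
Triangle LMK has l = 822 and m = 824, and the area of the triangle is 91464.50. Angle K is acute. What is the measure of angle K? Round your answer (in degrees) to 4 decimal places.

15.6687

From area = ½·l·m·sin K, we get sin K = 2·area/(l·m) ≈ 0.27007.
Taking the acute solution, ∠K ≈ 15.67°.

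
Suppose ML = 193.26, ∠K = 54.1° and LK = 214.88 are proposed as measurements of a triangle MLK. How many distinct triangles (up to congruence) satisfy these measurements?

LK·sin K = 214.88·sin(54.1°) ≈ 174.1.
Since LK sin K < ML < LK (174.1 < 193.26 < 214.88), two triangles exist.

2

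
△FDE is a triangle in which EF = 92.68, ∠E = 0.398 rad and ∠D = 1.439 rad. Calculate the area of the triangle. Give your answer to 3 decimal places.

1619.974

The third angle is ∠F = π − ∠D − ∠E = 1.305 rad.
Law of sines: DE = EF·sin F/sin D ≈ 90.198.
Law of sines: FD = EF·sin E/sin D ≈ 36.235.
Area = ½·EF·DE·sin E ≈ 1620.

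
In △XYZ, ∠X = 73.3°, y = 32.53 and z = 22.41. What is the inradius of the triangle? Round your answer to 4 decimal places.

By the law of cosines, x² = y² + z² − 2·y·z·cos X = 1141.4, so x ≈ 33.785.
Area = ½·y·z·sin X ≈ 349.13.
Semiperimeter s = (33.785+32.53+22.41)/2 = 44.363.
Inradius = area/s = 349.13/44.363 ≈ 7.8698.

7.8698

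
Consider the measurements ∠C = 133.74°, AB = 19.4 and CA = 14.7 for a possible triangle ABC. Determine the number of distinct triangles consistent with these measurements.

1

CA·sin C = 14.7·sin(133.74°) ≈ 10.62.
Since ∠C is not acute, a triangle exists only if AB > CA; here AB > CA, so there is exactly one triangle.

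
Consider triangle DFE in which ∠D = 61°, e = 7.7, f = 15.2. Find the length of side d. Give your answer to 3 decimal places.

By the law of cosines, d² = f² + e² − 2·f·e·cos D = 176.85, so d ≈ 13.298.

13.298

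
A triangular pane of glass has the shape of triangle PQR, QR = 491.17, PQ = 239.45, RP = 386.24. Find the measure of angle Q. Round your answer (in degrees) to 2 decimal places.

By the law of cosines, cos Q = (PQ² + QR² − RP²) / (2·PQ·QR) ≈ 0.63516, so ∠Q ≈ 50.57°.

∠Q ≈ 50.57°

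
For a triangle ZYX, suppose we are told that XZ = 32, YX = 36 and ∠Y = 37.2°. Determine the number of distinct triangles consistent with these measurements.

2

YX·sin Y = 36·sin(37.2°) ≈ 21.77.
Since YX sin Y < XZ < YX (21.77 < 32 < 36), two triangles exist.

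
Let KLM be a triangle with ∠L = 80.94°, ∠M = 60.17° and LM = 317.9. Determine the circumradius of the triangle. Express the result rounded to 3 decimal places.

The third angle is ∠K = 180° − ∠L − ∠M = 38.89°.
Law of sines: MK = LM·sin L/sin K ≈ 500.03.
Law of sines: KL = LM·sin M/sin K ≈ 439.26.
Circumradius = LM/(2 sin K) ≈ 253.17.

R ≈ 253.175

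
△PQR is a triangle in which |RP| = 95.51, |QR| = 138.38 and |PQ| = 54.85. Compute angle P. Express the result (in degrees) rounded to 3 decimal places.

132.056

By the law of cosines, cos P = (|RP|² + |PQ|² − |QR|²) / (2·|RP|·|PQ|) ≈ -0.66985, so ∠P ≈ 132.06°.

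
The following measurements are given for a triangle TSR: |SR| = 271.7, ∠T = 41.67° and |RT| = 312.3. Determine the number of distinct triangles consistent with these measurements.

|RT|·sin T = 312.3·sin(41.67°) ≈ 207.6.
Since |RT| sin T < |SR| < |RT| (207.6 < 271.7 < 312.3), two triangles exist.

2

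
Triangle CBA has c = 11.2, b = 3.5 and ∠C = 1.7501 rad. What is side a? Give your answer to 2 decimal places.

Law of sines: sin B = b·sin C/c ≈ 0.30749.
Since c ≥ b, only the acute value applies: ∠B ≈ 0.3126 rad.
Then ∠A = π − ∠C − ∠B ≈ 1.0789 rad.
Law of sines gives a = c·sin A/sin C ≈ 10.033.

10.03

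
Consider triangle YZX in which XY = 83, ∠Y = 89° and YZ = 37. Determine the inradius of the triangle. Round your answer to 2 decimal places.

14.60

By the law of cosines, ZX² = XY² + YZ² − 2·XY·YZ·cos Y = 8150.8, so ZX ≈ 90.282.
Area = ½·XY·YZ·sin Y ≈ 1535.3.
Semiperimeter s = (90.282+83+37)/2 = 105.14.
Inradius = area/s = 1535.3/105.14 ≈ 14.602.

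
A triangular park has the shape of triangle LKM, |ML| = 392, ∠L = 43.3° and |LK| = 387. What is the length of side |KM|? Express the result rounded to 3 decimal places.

287.439

By the law of cosines, |KM|² = |ML|² + |LK|² − 2·|ML|·|LK|·cos L = 82621, so |KM| ≈ 287.44.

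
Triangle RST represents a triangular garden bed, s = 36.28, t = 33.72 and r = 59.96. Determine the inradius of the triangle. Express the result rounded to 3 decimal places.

8.325

Semiperimeter p = (59.96 + 36.28 + 33.72)/2 = 64.98.
Heron's formula: area = √(64.98·5.02·28.7·31.26) ≈ 540.97.
Inradius = area/p = 540.97/64.98 ≈ 8.3253.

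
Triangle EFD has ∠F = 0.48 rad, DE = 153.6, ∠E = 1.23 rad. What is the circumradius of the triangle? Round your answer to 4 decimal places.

166.3133

The third angle is ∠D = π − ∠E − ∠F = 1.432 rad.
Law of sines: FD = DE·sin E/sin F ≈ 313.5.
Law of sines: EF = DE·sin D/sin F ≈ 329.41.
Circumradius = DE/(2 sin F) ≈ 166.31.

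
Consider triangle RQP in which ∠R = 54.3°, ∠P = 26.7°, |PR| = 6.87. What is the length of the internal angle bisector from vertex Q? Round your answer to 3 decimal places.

2.613

The third angle is ∠Q = 180° − ∠P − ∠R = 99.00°.
Law of sines: |QP| = |PR|·sin R/sin Q ≈ 5.6486.
Law of sines: |RQ| = |PR|·sin P/sin Q ≈ 3.1253.
The bisector from Q has length 2·|RQ|·|QP|·cos(∠Q/2)/(|RQ|+|QP|) ≈ 2.6134.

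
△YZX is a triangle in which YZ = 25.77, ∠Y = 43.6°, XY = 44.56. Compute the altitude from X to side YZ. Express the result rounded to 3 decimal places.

By the law of cosines, ZX² = XY² + YZ² − 2·XY·YZ·cos Y = 986.54, so ZX ≈ 31.409.
Area = ½·XY·YZ·sin Y ≈ 395.95.
The altitude from X has length 2·area/YZ ≈ 30.729.

30.729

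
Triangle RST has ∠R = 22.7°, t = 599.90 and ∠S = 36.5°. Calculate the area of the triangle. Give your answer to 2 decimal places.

The third angle is ∠T = 180° − ∠R − ∠S = 120.80°.
Law of sines: r = t·sin R/sin T ≈ 269.52.
Law of sines: s = t·sin S/sin T ≈ 415.43.
Area = ½·t·r·sin S ≈ 48087.

48086.59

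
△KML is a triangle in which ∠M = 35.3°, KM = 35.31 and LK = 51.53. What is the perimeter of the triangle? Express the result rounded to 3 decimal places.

Law of sines: sin L = KM·sin M/LK ≈ 0.39597.
Since LK ≥ KM, only the acute value applies: ∠L ≈ 23.33°.
Then ∠K = 180° − ∠M − ∠L ≈ 121.37°.
Law of sines gives ML = LK·sin K/sin M ≈ 76.136.
Semiperimeter s = (76.136+51.53+35.31)/2 = 81.488.
Perimeter = 76.136 + 51.53 + 35.31 = 162.98.

162.976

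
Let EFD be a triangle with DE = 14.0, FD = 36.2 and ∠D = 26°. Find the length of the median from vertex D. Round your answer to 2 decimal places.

m_D ≈ 24.58

By the law of cosines, EF² = FD² + DE² − 2·FD·DE·cos D = 595.42, so EF ≈ 24.401.
Median from D: ½√(2·FD² + 2·DE² − EF²) ≈ 24.584.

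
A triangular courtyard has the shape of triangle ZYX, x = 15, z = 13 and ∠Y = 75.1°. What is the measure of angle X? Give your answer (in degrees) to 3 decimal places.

∠X ≈ 57.759°

By the law of cosines, y² = x² + z² − 2·x·z·cos Y = 293.72, so y ≈ 17.138.
Law of cosines again: cos X = (z² + y² − x²)/(2·z·y) ≈ 0.53349, so ∠X ≈ 57.76°.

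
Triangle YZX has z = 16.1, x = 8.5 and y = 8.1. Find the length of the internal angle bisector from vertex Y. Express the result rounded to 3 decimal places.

By the law of cosines, cos Y = (z² + x² − y²) / (2·z·x) ≈ 0.97132, so ∠Y ≈ 13.76°.
The bisector from Y has length 2·z·x·cos(∠Y/2)/(z+x) ≈ 11.046.

11.046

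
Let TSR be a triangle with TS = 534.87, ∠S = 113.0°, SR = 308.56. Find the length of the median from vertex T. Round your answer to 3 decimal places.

By the law of cosines, RT² = TS² + SR² − 2·TS·SR·cos S = 5.1027e+05, so RT ≈ 714.33.
Median from T: ½√(2·RT² + 2·TS² − SR²) ≈ 611.86.

m_T ≈ 611.861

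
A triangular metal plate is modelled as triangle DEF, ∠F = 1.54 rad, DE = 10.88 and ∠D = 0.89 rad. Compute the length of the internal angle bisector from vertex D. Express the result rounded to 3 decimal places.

The third angle is ∠E = π − ∠F − ∠D = 0.712 rad.
Law of sines: EF = DE·sin D/sin F ≈ 8.4586.
Law of sines: FD = DE·sin E/sin F ≈ 7.1085.
The bisector from D has length 2·FD·DE·cos(∠D/2)/(FD+DE) ≈ 7.7614.

7.761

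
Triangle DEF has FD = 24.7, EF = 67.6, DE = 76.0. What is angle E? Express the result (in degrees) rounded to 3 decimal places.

By the law of cosines, cos E = (DE² + EF² − FD²) / (2·DE·EF) ≈ 0.94749, so ∠E ≈ 18.65°.

∠E ≈ 18.650°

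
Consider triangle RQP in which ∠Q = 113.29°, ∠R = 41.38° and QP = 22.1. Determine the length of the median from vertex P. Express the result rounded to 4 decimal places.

m_P ≈ 25.7786

The third angle is ∠P = 180° − ∠R − ∠Q = 25.33°.
Law of sines: PR = QP·sin Q/sin R ≈ 30.707.
Law of sines: RQ = QP·sin P/sin R ≈ 14.303.
Median from P: ½√(2·QP² + 2·PR² − RQ²) ≈ 25.779.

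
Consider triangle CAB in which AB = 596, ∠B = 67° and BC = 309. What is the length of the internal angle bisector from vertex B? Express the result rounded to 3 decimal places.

t_B ≈ 339.385

By the law of cosines, CA² = AB² + BC² − 2·AB·BC·cos B = 3.0678e+05, so CA ≈ 553.88.
The bisector from B has length 2·AB·BC·cos(∠B/2)/(AB+BC) ≈ 339.39.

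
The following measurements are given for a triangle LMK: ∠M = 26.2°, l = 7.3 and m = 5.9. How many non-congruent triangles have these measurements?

2

l·sin M = 7.3·sin(26.2°) ≈ 3.223.
Since l sin M < m < l (3.223 < 5.9 < 7.3), two triangles exist.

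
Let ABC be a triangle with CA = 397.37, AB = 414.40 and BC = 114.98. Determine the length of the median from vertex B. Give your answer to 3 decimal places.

230.213

Median from B: ½√(2·AB² + 2·BC² − CA²) ≈ 230.21.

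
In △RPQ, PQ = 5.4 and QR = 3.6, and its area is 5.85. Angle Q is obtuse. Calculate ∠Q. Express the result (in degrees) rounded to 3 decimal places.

From area = ½·PQ·QR·sin Q, we get sin Q = 2·area/(PQ·QR) ≈ 0.60185.
Taking the obtuse solution, ∠Q ≈ 143.00°.

∠Q ≈ 142.997°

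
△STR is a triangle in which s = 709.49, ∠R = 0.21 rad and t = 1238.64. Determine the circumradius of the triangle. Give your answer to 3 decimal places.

By the law of cosines, r² = s² + t² − 2·s·t·cos R = 3.1861e+05, so r ≈ 564.46.
Area = ½·s·t·sin R ≈ 91598.
Circumradius = r/(2 sin R) ≈ 1353.9.

1353.876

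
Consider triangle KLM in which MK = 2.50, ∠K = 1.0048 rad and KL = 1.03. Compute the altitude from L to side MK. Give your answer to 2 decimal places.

By the law of cosines, LM² = MK² + KL² − 2·MK·KL·cos K = 4.5492, so LM ≈ 2.1329.
Area = ½·MK·KL·sin K ≈ 1.0867.
The altitude from L has length 2·area/MK ≈ 0.86938.

h_L ≈ 0.87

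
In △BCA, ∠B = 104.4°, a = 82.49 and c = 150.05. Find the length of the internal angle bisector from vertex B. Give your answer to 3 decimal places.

t_B ≈ 65.248

By the law of cosines, b² = c² + a² − 2·c·a·cos B = 35476, so b ≈ 188.35.
The bisector from B has length 2·c·a·cos(∠B/2)/(c+a) ≈ 65.248.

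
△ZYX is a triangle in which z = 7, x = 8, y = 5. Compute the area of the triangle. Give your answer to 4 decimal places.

17.3205

Semiperimeter s = (7 + 5 + 8)/2 = 10.
Heron's formula: area = √(10·3·5·2) ≈ 17.321.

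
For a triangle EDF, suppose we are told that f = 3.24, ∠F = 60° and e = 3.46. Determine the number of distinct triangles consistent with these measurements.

e·sin F = 3.46·sin(60°) ≈ 2.996.
Since e sin F < f < e (2.996 < 3.24 < 3.46), two triangles exist.

2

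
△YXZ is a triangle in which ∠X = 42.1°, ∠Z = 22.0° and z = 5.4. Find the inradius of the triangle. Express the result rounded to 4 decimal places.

1.6747

The third angle is ∠Y = 180° − ∠X − ∠Z = 115.90°.
Law of sines: y = z·sin Y/sin Z ≈ 12.967.
Law of sines: x = z·sin X/sin Z ≈ 9.6643.
Area = ½·z·y·sin X ≈ 23.473.
Semiperimeter s = (12.967+9.6643+5.4)/2 = 14.016.
Inradius = area/s = 23.473/14.016 ≈ 1.6747.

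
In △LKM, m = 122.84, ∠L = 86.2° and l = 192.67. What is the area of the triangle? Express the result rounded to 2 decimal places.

Law of sines: sin M = m·sin L/l ≈ 0.63617.
Since l ≥ m, only the acute value applies: ∠M ≈ 39.51°.
Then ∠K = 180° − ∠L − ∠M ≈ 54.29°.
Law of sines gives k = l·sin K/sin L ≈ 156.8.
Area = ½·l·m·sin K ≈ 9609.2.

area ≈ 9609.25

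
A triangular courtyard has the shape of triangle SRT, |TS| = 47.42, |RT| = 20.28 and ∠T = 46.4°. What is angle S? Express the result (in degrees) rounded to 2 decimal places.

By the law of cosines, |SR|² = |RT|² + |TS|² − 2·|RT|·|TS|·cos T = 1333.6, so |SR| ≈ 36.518.
Law of cosines again: cos S = (|TS|² + |SR|² − |RT|²)/(2·|TS|·|SR|) ≈ 0.91557, so ∠S ≈ 23.71°.

∠S ≈ 23.71°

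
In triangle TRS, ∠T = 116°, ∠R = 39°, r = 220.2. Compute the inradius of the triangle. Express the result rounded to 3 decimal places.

42.877

The third angle is ∠S = 180° − ∠T − ∠R = 25.00°.
Law of sines: t = r·sin T/sin R ≈ 314.49.
Law of sines: s = r·sin S/sin R ≈ 147.87.
Area = ½·r·t·sin S ≈ 14633.
Semiperimeter p = (314.49+220.2+147.87)/2 = 341.28.
Inradius = area/p = 14633/341.28 ≈ 42.877.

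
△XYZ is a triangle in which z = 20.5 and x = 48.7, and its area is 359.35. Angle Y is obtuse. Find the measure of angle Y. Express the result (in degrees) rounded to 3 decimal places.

∠Y ≈ 133.955°

From area = ½·z·x·sin Y, we get sin Y = 2·area/(z·x) ≈ 0.71989.
Taking the obtuse solution, ∠Y ≈ 133.95°.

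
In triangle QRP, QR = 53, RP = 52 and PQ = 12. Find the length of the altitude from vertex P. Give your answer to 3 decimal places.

Semiperimeter s = (52 + 12 + 53)/2 = 58.5.
Heron's formula: area = √(58.5·6.5·46.5·5.5) ≈ 311.85.
The altitude from P has length 2·area/QR ≈ 11.768.

11.768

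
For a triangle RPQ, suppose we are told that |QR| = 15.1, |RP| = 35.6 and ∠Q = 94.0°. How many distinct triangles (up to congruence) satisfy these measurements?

1

|QR|·sin Q = 15.1·sin(94.0°) ≈ 15.06.
Since ∠Q is not acute, a triangle exists only if |RP| > |QR|; here |RP| > |QR|, so there is exactly one triangle.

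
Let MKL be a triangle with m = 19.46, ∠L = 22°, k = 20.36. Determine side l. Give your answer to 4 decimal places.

By the law of cosines, l² = m² + k² − 2·m·k·cos L = 58.51, so l ≈ 7.6492.

7.6492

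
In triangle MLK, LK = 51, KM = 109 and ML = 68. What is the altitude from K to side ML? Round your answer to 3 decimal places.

Semiperimeter s = (51 + 109 + 68)/2 = 114.
Heron's formula: area = √(114·63·5·46) ≈ 1285.2.
The altitude from K has length 2·area/ML ≈ 37.801.

h_K ≈ 37.801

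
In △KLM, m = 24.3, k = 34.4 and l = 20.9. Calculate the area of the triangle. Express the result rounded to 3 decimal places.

area ≈ 250.920

Semiperimeter s = (34.4 + 20.9 + 24.3)/2 = 39.8.
Heron's formula: area = √(39.8·5.4·18.9·15.5) ≈ 250.92.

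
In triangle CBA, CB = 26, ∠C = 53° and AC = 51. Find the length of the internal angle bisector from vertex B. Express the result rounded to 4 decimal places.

By the law of cosines, BA² = AC² + CB² − 2·AC·CB·cos C = 1681, so BA ≈ 41.
Law of cosines again: cos B = (CB² + BA² − AC²)/(2·CB·BA) ≈ -0.11445, so ∠B ≈ 96.57°.
The bisector from B has length 2·CB·BA·cos(∠B/2)/(CB+BA) ≈ 21.174.

21.1740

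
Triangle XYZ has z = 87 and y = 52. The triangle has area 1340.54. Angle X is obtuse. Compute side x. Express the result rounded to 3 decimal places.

132.518

From area = ½·y·z·sin X, we get sin X = 2·area/(y·z) ≈ 0.59263.
Taking the obtuse solution, ∠X ≈ 143.66°.
Law of cosines then gives x ≈ 132.52.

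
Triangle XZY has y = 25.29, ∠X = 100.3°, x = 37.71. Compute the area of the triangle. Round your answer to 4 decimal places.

296.2718

Law of sines: sin Y = y·sin X/x ≈ 0.65984.
Since x ≥ y, only the acute value applies: ∠Y ≈ 41.29°.
Then ∠Z = 180° − ∠X − ∠Y ≈ 38.41°.
Law of sines gives z = x·sin Z/sin X ≈ 23.814.
Area = ½·x·y·sin Z ≈ 296.27.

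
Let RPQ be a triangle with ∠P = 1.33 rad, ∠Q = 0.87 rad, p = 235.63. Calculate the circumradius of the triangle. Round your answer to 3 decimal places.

The third angle is ∠R = π − ∠P − ∠Q = 0.942 rad.
Law of sines: r = p·sin R/sin P ≈ 196.17.
Law of sines: q = p·sin Q/sin P ≈ 185.45.
Circumradius = p/(2 sin P) ≈ 121.32.

121.315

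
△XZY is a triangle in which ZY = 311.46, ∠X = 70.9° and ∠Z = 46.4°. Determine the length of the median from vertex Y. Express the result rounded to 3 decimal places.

The third angle is ∠Y = 180° − ∠X − ∠Z = 62.70°.
Law of sines: YX = ZY·sin Z/sin X ≈ 238.69.
Law of sines: XZ = ZY·sin Y/sin X ≈ 292.89.
Median from Y: ½√(2·ZY² + 2·YX² − XZ²) ≈ 235.68.

235.677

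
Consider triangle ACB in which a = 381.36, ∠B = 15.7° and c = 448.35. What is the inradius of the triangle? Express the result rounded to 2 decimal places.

r ≈ 48.14

By the law of cosines, b² = a² + c² − 2·a·c·cos B = 17246, so b ≈ 131.32.
Area = ½·a·c·sin B ≈ 23134.
Semiperimeter s = (381.36+448.35+131.32)/2 = 480.52.
Inradius = area/s = 23134/480.52 ≈ 48.144.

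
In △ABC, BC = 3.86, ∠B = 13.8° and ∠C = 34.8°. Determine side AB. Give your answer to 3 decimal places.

2.937

The third angle is ∠A = 180° − ∠B − ∠C = 131.40°.
Law of sines: AB = BC·sin C/sin A ≈ 2.9368.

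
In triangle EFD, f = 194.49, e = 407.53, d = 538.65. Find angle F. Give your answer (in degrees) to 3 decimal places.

By the law of cosines, cos F = (d² + e² − f²) / (2·d·e) ≈ 0.95300, so ∠F ≈ 17.64°.

17.636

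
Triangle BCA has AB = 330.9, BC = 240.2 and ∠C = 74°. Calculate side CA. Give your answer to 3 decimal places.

303.236

Law of sines: sin A = BC·sin C/AB ≈ 0.69778.
Since AB ≥ BC, only the acute value applies: ∠A ≈ 44.25°.
Then ∠B = 180° − ∠C − ∠A ≈ 61.75°.
Law of sines gives CA = AB·sin B/sin C ≈ 303.24.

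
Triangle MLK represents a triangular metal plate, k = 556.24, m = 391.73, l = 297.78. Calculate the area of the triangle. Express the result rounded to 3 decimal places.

Semiperimeter s = (391.73 + 297.78 + 556.24)/2 = 622.88.
Heron's formula: area = √(622.88·231.14·325.1·66.635) ≈ 55847.

area ≈ 55846.897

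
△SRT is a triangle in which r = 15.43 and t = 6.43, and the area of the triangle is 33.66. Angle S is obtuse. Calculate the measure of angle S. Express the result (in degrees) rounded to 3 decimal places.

∠S ≈ 137.271°

From area = ½·r·t·sin S, we get sin S = 2·area/(r·t) ≈ 0.67853.
Taking the obtuse solution, ∠S ≈ 137.27°.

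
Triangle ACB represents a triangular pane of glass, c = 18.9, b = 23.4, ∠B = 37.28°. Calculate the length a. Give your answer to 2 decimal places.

Law of sines: sin C = c·sin B/b ≈ 0.48923.
Since b ≥ c, only the acute value applies: ∠C ≈ 29.29°.
Then ∠A = 180° − ∠B − ∠C ≈ 113.43°.
Law of sines gives a = b·sin A/sin B ≈ 35.447.

35.45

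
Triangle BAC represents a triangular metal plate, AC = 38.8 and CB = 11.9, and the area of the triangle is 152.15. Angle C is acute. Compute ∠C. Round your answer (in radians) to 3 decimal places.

From area = ½·AC·CB·sin C, we get sin C = 2·area/(AC·CB) ≈ 0.65906.
Taking the acute solution, ∠C ≈ 0.720 rad.

0.720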